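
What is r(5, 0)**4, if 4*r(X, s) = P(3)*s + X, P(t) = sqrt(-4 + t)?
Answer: 625/256 ≈ 2.4414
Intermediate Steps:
r(X, s) = X/4 + I*s/4 (r(X, s) = (sqrt(-4 + 3)*s + X)/4 = (sqrt(-1)*s + X)/4 = (I*s + X)/4 = (X + I*s)/4 = X/4 + I*s/4)
r(5, 0)**4 = ((1/4)*5 + (1/4)*I*0)**4 = (5/4 + 0)**4 = (5/4)**4 = 625/256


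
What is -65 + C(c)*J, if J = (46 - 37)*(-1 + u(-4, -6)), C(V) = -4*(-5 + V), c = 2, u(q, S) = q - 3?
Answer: -929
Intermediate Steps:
u(q, S) = -3 + q
C(V) = 20 - 4*V
J = -72 (J = (46 - 37)*(-1 + (-3 - 4)) = 9*(-1 - 7) = 9*(-8) = -72)
-65 + C(c)*J = -65 + (20 - 4*2)*(-72) = -65 + (20 - 8)*(-72) = -65 + 12*(-72) = -65 - 864 = -929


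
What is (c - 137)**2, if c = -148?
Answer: 81225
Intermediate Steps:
(c - 137)**2 = (-148 - 137)**2 = (-285)**2 = 81225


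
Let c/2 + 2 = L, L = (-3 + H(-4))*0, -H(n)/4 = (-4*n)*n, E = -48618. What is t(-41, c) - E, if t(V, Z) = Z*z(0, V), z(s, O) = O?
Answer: 48782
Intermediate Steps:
H(n) = 16*n**2 (H(n) = -4*(-4*n)*n = -(-16)*n**2 = 16*n**2)
L = 0 (L = (-3 + 16*(-4)**2)*0 = (-3 + 16*16)*0 = (-3 + 256)*0 = 253*0 = 0)
c = -4 (c = -4 + 2*0 = -4 + 0 = -4)
t(V, Z) = V*Z (t(V, Z) = Z*V = V*Z)
t(-41, c) - E = -41*(-4) - 1*(-48618) = 164 + 48618 = 48782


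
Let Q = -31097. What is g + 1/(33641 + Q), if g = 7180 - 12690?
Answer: -14017439/2544 ≈ -5510.0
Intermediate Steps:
g = -5510
g + 1/(33641 + Q) = -5510 + 1/(33641 - 31097) = -5510 + 1/2544 = -14017439/2544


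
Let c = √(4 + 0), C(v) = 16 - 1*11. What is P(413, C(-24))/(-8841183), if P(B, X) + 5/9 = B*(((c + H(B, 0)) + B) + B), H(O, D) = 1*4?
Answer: -3092539/79570647 ≈ -0.038865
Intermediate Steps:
H(O, D) = 4
C(v) = 5 (C(v) = 16 - 11 = 5)
c = 2 (c = √4 = 2)
P(B, X) = -5/9 + B*(6 + 2*B) (P(B, X) = -5/9 + B*(((2 + 4) + B) + B) = -5/9 + B*((6 + B) + B) = -5/9 + B*(6 + 2*B))
P(413, C(-24))/(-8841183) = (-5/9 + 2*413² + 6*413)/(-8841183) = (-5/9 + 2*170569 + 2478)*(-1/8841183) = (-5/9 + 341138 + 2478)*(-1/8841183) = (3092539/9)*(-1/8841183) = -3092539/79570647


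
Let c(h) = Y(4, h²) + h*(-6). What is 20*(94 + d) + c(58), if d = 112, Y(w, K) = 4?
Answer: 3776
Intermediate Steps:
c(h) = 4 - 6*h (c(h) = 4 + h*(-6) = 4 - 6*h)
20*(94 + d) + c(58) = 20*(94 + 112) + (4 - 6*58) = 20*206 + (4 - 348) = 4120 - 344 = 3776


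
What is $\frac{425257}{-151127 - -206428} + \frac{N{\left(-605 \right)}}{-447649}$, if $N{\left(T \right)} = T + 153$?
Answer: $\frac{190390866845}{24755437349} \approx 7.6909$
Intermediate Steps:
$N{\left(T \right)} = 153 + T$
$\frac{425257}{-151127 - -206428} + \frac{N{\left(-605 \right)}}{-447649} = \frac{425257}{-151127 - -206428} + \frac{153 - 605}{-447649} = \frac{425257}{-151127 + 206428} - - \frac{452}{447649} = \frac{425257}{55301} + \frac{452}{447649} = \frac{190390866845}{24755437349}$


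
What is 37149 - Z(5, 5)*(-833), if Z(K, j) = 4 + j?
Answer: 44646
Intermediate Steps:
37149 - Z(5, 5)*(-833) = 37149 - (4 + 5)*(-833) = 37149 - 9*(-833) = 37149 - 1*(-7497) = 37149 + 7497 = 44646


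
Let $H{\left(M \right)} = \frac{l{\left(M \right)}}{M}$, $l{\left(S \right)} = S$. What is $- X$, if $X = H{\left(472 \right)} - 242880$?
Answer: $242879$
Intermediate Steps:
$H{\left(M \right)} = 1$ ($H{\left(M \right)} = \frac{M}{M} = 1$)
$X = -242879$ ($X = 1 - 242880 = -242879$)
$- X = \left(-1\right) \left(-242879\right) = 242879$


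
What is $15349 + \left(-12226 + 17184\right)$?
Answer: $20307$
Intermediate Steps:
$15349 + \left(-12226 + 17184\right) = 15349 + 4958 = 20307$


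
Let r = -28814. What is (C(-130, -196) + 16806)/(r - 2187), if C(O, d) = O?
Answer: -16676/31001 ≈ -0.53792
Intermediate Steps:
(C(-130, -196) + 16806)/(r - 2187) = (-130 + 16806)/(-28814 - 2187) = 16676/(-31001) = 16676*(-1/31001) = -16676/31001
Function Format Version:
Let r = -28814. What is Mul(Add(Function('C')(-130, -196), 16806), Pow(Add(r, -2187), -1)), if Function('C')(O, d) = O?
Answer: Rational(-16676, 31001) ≈ -0.53792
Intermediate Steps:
Mul(Add(Function('C')(-130, -196), 16806), Pow(Add(r, -2187), -1)) = Mul(Add(-130, 16806), Pow(Add(-28814, -2187), -1)) = Mul(16676, Pow(-31001, -1)) = Mul(16676, Rational(-1, 31001)) = Rational(-16676, 31001)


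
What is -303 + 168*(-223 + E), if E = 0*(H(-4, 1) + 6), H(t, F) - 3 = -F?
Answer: -37767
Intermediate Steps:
H(t, F) = 3 - F
E = 0 (E = 0*((3 - 1*1) + 6) = 0*((3 - 1) + 6) = 0*(2 + 6) = 0*8 = 0)
-303 + 168*(-223 + E) = -303 + 168*(-223 + 0) = -303 + 168*(-223) = -303 - 37464 = -37767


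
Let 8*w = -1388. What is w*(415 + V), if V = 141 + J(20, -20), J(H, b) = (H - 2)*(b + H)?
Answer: -96466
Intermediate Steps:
w = -347/2 (w = (⅛)*(-1388) = -347/2 ≈ -173.50)
J(H, b) = (-2 + H)*(H + b)
V = 141 (V = 141 + (20² - 2*20 - 2*(-20) + 20*(-20)) = 141 + (400 - 40 + 40 - 400) = 141 + 0 = 141)
w*(415 + V) = -347*(415 + 141)/2 = -347/2*556 = -96466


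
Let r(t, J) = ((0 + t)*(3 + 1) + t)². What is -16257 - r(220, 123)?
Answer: -1226257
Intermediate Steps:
r(t, J) = 25*t² (r(t, J) = (t*4 + t)² = (4*t + t)² = (5*t)² = 25*t²)
-16257 - r(220, 123) = -16257 - 25*220² = -16257 - 25*48400 = -16257 - 1*1210000 = -16257 - 1210000 = -1226257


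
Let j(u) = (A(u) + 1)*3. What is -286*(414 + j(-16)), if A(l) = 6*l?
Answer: -36894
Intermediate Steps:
j(u) = 3 + 18*u (j(u) = (6*u + 1)*3 = (1 + 6*u)*3 = 3 + 18*u)
-286*(414 + j(-16)) = -286*(414 + (3 + 18*(-16))) = -286*(414 + (3 - 288)) = -286*(414 - 285) = -286*129 = -36894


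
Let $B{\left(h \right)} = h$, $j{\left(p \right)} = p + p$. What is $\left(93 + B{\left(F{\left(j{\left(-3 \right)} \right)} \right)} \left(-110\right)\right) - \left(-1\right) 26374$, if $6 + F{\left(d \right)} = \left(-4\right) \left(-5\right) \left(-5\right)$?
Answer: $38127$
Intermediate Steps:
$j{\left(p \right)} = 2 p$
$F{\left(d \right)} = -106$ ($F{\left(d \right)} = -6 + \left(-4\right) \left(-5\right) \left(-5\right) = -6 + 20 \left(-5\right) = -6 - 100 = -106$)
$\left(93 + B{\left(F{\left(j{\left(-3 \right)} \right)} \right)} \left(-110\right)\right) - \left(-1\right) 26374 = \left(93 - -11660\right) - \left(-1\right) 26374 = \left(93 + 11660\right) - -26374 = 11753 + 26374 = 38127$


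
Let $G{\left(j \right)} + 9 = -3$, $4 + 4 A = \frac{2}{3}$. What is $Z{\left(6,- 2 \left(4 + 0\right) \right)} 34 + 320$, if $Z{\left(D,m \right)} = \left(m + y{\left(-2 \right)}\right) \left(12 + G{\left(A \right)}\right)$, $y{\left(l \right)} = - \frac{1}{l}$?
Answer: $320$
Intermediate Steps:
$A = - \frac{5}{6}$ ($A = -1 + \frac{2 \cdot \frac{1}{3}}{4} = -1 + \frac{1}{4} \cdot \frac{2}{3} = -1 + \frac{1}{6} = - \frac{5}{6} \approx -0.83333$)
$G{\left(j \right)} = -12$ ($G{\left(j \right)} = -9 - 3 = -12$)
$Z{\left(D,m \right)} = 0$ ($Z{\left(D,m \right)} = \left(m - \frac{1}{-2}\right) \left(12 - 12\right) = \left(m - - \frac{1}{2}\right) 0 = \left(m + \frac{1}{2}\right) 0 = \left(\frac{1}{2} + m\right) 0 = 0$)
$Z{\left(6,- 2 \left(4 + 0\right) \right)} 34 + 320 = 0 \cdot 34 + 320 = 0 + 320 = 320$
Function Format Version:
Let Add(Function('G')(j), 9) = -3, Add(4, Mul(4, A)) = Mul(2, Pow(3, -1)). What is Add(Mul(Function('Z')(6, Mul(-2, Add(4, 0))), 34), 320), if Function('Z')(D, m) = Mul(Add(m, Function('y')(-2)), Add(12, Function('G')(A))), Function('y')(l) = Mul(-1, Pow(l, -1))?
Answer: 320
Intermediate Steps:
A = Rational(-5, 6) (A = Add(-1, Mul(Rational(1, 4), Mul(2, Pow(3, -1)))) = Add(-1, Mul(Rational(1, 4), Mul(2, Rational(1, 3)))) = Add(-1, Mul(Rational(1, 4), Rational(2, 3))) = Add(-1, Rational(1, 6)) = Rational(-5, 6) ≈ -0.83333)
Function('G')(j) = -12 (Function('G')(j) = Add(-9, -3) = -12)
Function('Z')(D, m) = 0 (Function('Z')(D, m) = Mul(Add(m, Mul(-1, Pow(-2, -1))), Add(12, -12)) = Mul(Add(m, Mul(-1, Rational(-1, 2))), 0) = Mul(Add(m, Rational(1, 2)), 0) = Mul(Add(Rational(1, 2), m), 0) = 0)
Add(Mul(Function('Z')(6, Mul(-2, Add(4, 0))), 34), 320) = Add(Mul(0, 34), 320) = Add(0, 320) = 320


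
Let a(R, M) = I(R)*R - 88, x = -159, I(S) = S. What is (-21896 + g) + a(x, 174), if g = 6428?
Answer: 9725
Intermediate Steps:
a(R, M) = -88 + R² (a(R, M) = R*R - 88 = R² - 88 = -88 + R²)
(-21896 + g) + a(x, 174) = (-21896 + 6428) + (-88 + (-159)²) = -15468 + (-88 + 25281) = -15468 + 25193 = 9725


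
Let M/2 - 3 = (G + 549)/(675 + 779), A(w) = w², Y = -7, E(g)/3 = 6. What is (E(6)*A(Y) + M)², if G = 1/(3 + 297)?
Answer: 37572976793925001/47567610000 ≈ 7.8989e+5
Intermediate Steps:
E(g) = 18 (E(g) = 3*6 = 18)
G = 1/300 ≈ 0.0033333
M = 1473301/218100 (M = 6 + 2*((1/300 + 549)/(675 + 779)) = 6 + 2*((164701/300)/1454) = 6 + 2*((164701/300)*(1/1454)) = 6 + 2*(164701/436200) = 6 + 164701/218100 = 1473301/218100 ≈ 6.7552)
(E(6)*A(Y) + M)² = (18*(-7)² + 1473301/218100)² = (18*49 + 1473301/218100)² = (882 + 1473301/218100)² = (193837501/218100)² = 37572976793925001/47567610000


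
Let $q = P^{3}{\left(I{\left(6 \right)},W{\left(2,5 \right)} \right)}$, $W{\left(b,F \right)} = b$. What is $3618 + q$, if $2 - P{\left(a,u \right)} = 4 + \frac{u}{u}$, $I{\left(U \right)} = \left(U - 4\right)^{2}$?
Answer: $3591$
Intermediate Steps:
$I{\left(U \right)} = \left(-4 + U\right)^{2}$
$P{\left(a,u \right)} = -3$ ($P{\left(a,u \right)} = 2 - \left(4 + \frac{u}{u}\right) = 2 - \left(4 + 1\right) = 2 - 5 = -3$)
$q = -27$ ($q = \left(-3\right)^{3} = -27$)
$3618 + q = 3618 - 27 = 3591$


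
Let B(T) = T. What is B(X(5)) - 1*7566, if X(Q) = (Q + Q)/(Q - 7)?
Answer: -7571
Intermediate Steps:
X(Q) = 2*Q/(-7 + Q) (X(Q) = (2*Q)/(-7 + Q) = 2*Q/(-7 + Q))
B(X(5)) - 1*7566 = 2*5/(-7 + 5) - 1*7566 = 2*5/(-2) - 7566 = 2*5*(-½) - 7566 = -5 - 7566 = -7571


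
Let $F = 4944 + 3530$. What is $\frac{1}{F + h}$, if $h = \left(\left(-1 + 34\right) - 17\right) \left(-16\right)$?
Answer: $\frac{1}{8218} \approx 0.00012168$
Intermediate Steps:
$F = 8474$
$h = -256$ ($h = \left(33 - 17\right) \left(-16\right) = 16 \left(-16\right) = -256$)
$\frac{1}{F + h} = \frac{1}{8474 - 256} = \frac{1}{8218}$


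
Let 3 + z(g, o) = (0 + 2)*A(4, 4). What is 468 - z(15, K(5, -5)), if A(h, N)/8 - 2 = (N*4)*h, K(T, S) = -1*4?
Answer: -585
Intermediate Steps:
K(T, S) = -4
A(h, N) = 16 + 32*N*h (A(h, N) = 16 + 8*((N*4)*h) = 16 + 8*((4*N)*h) = 16 + 8*(4*N*h) = 16 + 32*N*h)
z(g, o) = 1053 (z(g, o) = -3 + (0 + 2)*(16 + 32*4*4) = -3 + 2*(16 + 512) = -3 + 2*528 = -3 + 1056 = 1053)
468 - z(15, K(5, -5)) = 468 - 1*1053 = 468 - 1053 = -585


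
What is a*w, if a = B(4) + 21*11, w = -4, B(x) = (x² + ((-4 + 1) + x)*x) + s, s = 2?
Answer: -1012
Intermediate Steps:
B(x) = 2 + x² + x*(-3 + x) (B(x) = (x² + ((-4 + 1) + x)*x) + 2 = (x² + (-3 + x)*x) + 2 = (x² + x*(-3 + x)) + 2 = 2 + x² + x*(-3 + x))
a = 253 (a = (2 - 3*4 + 2*4²) + 21*11 = (2 - 12 + 2*16) + 231 = (2 - 12 + 32) + 231 = 22 + 231 = 253)
a*w = 253*(-4) = -1012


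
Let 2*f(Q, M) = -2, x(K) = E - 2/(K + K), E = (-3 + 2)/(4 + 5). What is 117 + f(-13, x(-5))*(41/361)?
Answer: 42196/361 ≈ 116.89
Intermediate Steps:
E = -⅑ (E = -1/9 = -1*⅑ = -⅑ ≈ -0.11111)
x(K) = -⅑ - 1/K (x(K) = -⅑ - 2/(K + K) = -⅑ - 2*1/(2*K) = -⅑ - 1/K)
f(Q, M) = -1 (f(Q, M) = (½)*(-2) = -1)
117 + f(-13, x(-5))*(41/361) = 117 - 41/361 = 42196/361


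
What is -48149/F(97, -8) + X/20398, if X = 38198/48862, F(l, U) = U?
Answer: 11997371581977/1993374152 ≈ 6018.6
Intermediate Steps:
X = 19099/24431 (X = 38198*(1/48862) = 19099/24431 ≈ 0.78175)
-48149/F(97, -8) + X/20398 = -48149/(-8) + (19099/24431)/20398 = -48149*(-⅛) + (19099/24431)*(1/20398) = 48149/8 + 19099/498343538 = 11997371581977/1993374152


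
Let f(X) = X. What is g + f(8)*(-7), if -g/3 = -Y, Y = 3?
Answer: -47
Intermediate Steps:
g = 9 (g = -(-3)*3 = -3*(-3) = 9)
g + f(8)*(-7) = 9 + 8*(-7) = 9 - 56 = -47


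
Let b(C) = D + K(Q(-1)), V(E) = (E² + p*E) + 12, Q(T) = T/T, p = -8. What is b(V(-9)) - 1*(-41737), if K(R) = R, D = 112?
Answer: 41850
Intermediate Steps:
Q(T) = 1
V(E) = 12 + E² - 8*E (V(E) = (E² - 8*E) + 12 = 12 + E² - 8*E)
b(C) = 113 (b(C) = 112 + 1 = 113)
b(V(-9)) - 1*(-41737) = 113 - 1*(-41737) = 113 + 41737 = 41850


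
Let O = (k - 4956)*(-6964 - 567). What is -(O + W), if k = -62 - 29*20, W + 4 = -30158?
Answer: -42128376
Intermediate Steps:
W = -30162 (W = -4 - 30158 = -30162)
k = -642 (k = -62 - 580 = -642)
O = 42158538 (O = (-642 - 4956)*(-6964 - 567) = -5598*(-7531) = 42158538)
-(O + W) = -(42158538 - 30162) = -1*42128376 = -42128376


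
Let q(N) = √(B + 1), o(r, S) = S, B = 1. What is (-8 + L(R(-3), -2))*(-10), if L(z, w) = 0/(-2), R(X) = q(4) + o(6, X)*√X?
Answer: 80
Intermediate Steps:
q(N) = √2 (q(N) = √(1 + 1) = √2)
R(X) = √2 + X^(3/2) (R(X) = √2 + X*√X = √2 + X^(3/2))
L(z, w) = 0 (L(z, w) = 0*(-½) = 0)
(-8 + L(R(-3), -2))*(-10) = (-8 + 0)*(-10) = -8*(-10) = 80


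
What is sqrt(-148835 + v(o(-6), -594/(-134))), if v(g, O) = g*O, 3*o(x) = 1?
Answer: I*sqrt(668113682)/67 ≈ 385.79*I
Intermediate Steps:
o(x) = 1/3 (o(x) = (1/3)*1 = 1/3)
v(g, O) = O*g
sqrt(-148835 + v(o(-6), -594/(-134))) = sqrt(-148835 - 594/(-134)*(1/3)) = sqrt(-148835 - 594*(-1/134)*(1/3)) = sqrt(-148835 + (297/67)*(1/3)) = sqrt(-148835 + 99/67) = sqrt(-9971846/67) = I*sqrt(668113682)/67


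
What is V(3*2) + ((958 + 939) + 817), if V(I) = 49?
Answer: 2763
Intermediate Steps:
V(3*2) + ((958 + 939) + 817) = 49 + ((958 + 939) + 817) = 49 + (1897 + 817) = 49 + 2714 = 2763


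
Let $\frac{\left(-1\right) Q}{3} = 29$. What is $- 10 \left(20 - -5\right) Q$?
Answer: $21750$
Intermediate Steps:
$Q = -87$ ($Q = \left(-3\right) 29 = -87$)
$- 10 \left(20 - -5\right) Q = - 10 \left(20 - -5\right) \left(-87\right) = - 10 \left(20 + 5\right) \left(-87\right) = \left(-10\right) 25 \left(-87\right) = \left(-250\right) \left(-87\right) = 21750$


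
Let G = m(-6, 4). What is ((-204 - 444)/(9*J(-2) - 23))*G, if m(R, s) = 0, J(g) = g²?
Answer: 0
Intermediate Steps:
G = 0
((-204 - 444)/(9*J(-2) - 23))*G = ((-204 - 444)/(9*(-2)² - 23))*0 = -648/(9*4 - 23)*0 = -648/(36 - 23)*0 = -648/13*0 = 0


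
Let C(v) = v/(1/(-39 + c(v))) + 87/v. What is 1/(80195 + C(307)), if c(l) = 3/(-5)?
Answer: 1535/104438458 ≈ 1.4698e-5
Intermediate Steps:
c(l) = -⅗ (c(l) = 3*(-⅕) = -⅗)
C(v) = 87/v - 198*v/5 (C(v) = v/(1/(-39 - ⅗)) + 87/v = v/(1/(-198/5)) + 87/v = v/(-5/198) + 87/v = v*(-198/5) + 87/v = -198*v/5 + 87/v = 87/v - 198*v/5)
1/(80195 + C(307)) = 1/(80195 + (87/307 - 198/5*307)) = 1/(80195 + (87*(1/307) - 60786/5)) = 1/(80195 + (87/307 - 60786/5)) = 1/(80195 - 18660867/1535) = 1/(104438458/1535) = 1535/104438458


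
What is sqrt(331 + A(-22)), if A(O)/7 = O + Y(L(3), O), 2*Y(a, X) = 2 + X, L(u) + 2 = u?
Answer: sqrt(107) ≈ 10.344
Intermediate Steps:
L(u) = -2 + u
Y(a, X) = 1 + X/2 (Y(a, X) = (2 + X)/2 = 1 + X/2)
A(O) = 7 + 21*O/2 (A(O) = 7*(O + (1 + O/2)) = 7*(1 + 3*O/2) = 7 + 21*O/2)
sqrt(331 + A(-22)) = sqrt(331 + (7 + (21/2)*(-22))) = sqrt(331 + (7 - 231)) = sqrt(331 - 224) = sqrt(107)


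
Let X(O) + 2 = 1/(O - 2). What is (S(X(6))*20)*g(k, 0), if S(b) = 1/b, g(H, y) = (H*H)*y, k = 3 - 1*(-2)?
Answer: 0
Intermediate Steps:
k = 5 (k = 3 + 2 = 5)
g(H, y) = y*H² (g(H, y) = H²*y = y*H²)
X(O) = -2 + 1/(-2 + O) (X(O) = -2 + 1/(O - 2) = -2 + 1/(-2 + O))
S(b) = 1/b
(S(X(6))*20)*g(k, 0) = (20/((5 - 2*6)/(-2 + 6)))*(0*5²) = (20/((5 - 12)/4))*(0*25) = (20/((¼)*(-7)))*0 = (20/(-7/4))*0 = -4/7*20*0 = -80/7*0 = 0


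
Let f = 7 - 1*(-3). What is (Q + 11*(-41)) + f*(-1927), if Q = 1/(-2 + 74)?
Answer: -1419911/72 ≈ -19721.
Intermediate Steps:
f = 10 (f = 7 + 3 = 10)
Q = 1/72 ≈ 0.013889
(Q + 11*(-41)) + f*(-1927) = (1/72 + 11*(-41)) + 10*(-1927) = (1/72 - 451) - 19270 = -32471/72 - 19270 = -1419911/72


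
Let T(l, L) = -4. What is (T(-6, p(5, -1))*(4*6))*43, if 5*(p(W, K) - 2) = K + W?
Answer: -4128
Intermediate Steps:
p(W, K) = 2 + K/5 + W/5 (p(W, K) = 2 + (K + W)/5 = 2 + (K/5 + W/5) = 2 + K/5 + W/5)
(T(-6, p(5, -1))*(4*6))*43 = -16*6*43 = -4*24*43 = -96*43 = -4128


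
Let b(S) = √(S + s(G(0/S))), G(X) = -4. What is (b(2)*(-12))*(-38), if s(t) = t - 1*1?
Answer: 456*I*√3 ≈ 789.82*I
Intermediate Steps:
s(t) = -1 + t (s(t) = t - 1 = -1 + t)
b(S) = √(-5 + S) (b(S) = √(S + (-1 - 4)) = √(S - 5) = √(-5 + S))
(b(2)*(-12))*(-38) = (√(-5 + 2)*(-12))*(-38) = (√(-3)*(-12))*(-38) = ((I*√3)*(-12))*(-38) = -12*I*√3*(-38) = 456*I*√3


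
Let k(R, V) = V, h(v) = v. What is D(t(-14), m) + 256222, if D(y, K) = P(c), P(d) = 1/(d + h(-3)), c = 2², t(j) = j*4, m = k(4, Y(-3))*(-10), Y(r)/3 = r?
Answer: 256223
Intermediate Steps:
Y(r) = 3*r
m = 90 (m = (3*(-3))*(-10) = -9*(-10) = 90)
t(j) = 4*j
c = 4
P(d) = 1/(-3 + d) (P(d) = 1/(d - 3) = 1/(-3 + d))
D(y, K) = 1 (D(y, K) = 1/(-3 + 4) = 1/1 = 1)
D(t(-14), m) + 256222 = 1 + 256222 = 256223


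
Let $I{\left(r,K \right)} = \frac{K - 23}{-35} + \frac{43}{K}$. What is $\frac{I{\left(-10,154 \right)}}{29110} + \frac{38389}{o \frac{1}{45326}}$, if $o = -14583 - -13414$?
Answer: $- \frac{5571717446854789}{3743254900} \approx -1.4885 \cdot 10^{6}$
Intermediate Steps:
$o = -1169$ ($o = -14583 + 13414 = -1169$)
$I{\left(r,K \right)} = \frac{23}{35} + \frac{43}{K} - \frac{K}{35}$ ($I{\left(r,K \right)} = \left(-23 + K\right) \left(- \frac{1}{35}\right) + \frac{43}{K} = \left(\frac{23}{35} - \frac{K}{35}\right) + \frac{43}{K} = \frac{23}{35} + \frac{43}{K} - \frac{K}{35}$)
$\frac{I{\left(-10,154 \right)}}{29110} + \frac{38389}{o \frac{1}{45326}} = \frac{\frac{1}{35} \cdot \frac{1}{154} \left(1505 - 154 \left(-23 + 154\right)\right)}{29110} + \frac{38389}{\left(-1169\right) \frac{1}{45326}} = \frac{1}{35} \cdot \frac{1}{154} \left(1505 - 154 \cdot 131\right) \frac{1}{29110} + \frac{38389}{\left(-1169\right) \frac{1}{45326}} = \frac{1}{35} \cdot \frac{1}{154} \left(1505 - 20174\right) \frac{1}{29110} + \frac{38389}{- \frac{1169}{45326}} = \frac{1}{35} \cdot \frac{1}{154} \left(-18669\right) \frac{1}{29110} + 38389 \left(- \frac{45326}{1169}\right) = \left(- \frac{381}{110}\right) \frac{1}{29110} - \frac{1740019814}{1169} = - \frac{381}{3202100} - \frac{1740019814}{1169} = - \frac{5571717446854789}{3743254900}$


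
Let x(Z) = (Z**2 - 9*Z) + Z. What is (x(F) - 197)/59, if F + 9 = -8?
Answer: 228/59 ≈ 3.8644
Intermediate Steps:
F = -17 (F = -9 - 8 = -17)
x(Z) = Z**2 - 8*Z
(x(F) - 197)/59 = (-17*(-8 - 17) - 197)/59 = (-17*(-25) - 197)/59 = (425 - 197)/59 = (1/59)*228 = 228/59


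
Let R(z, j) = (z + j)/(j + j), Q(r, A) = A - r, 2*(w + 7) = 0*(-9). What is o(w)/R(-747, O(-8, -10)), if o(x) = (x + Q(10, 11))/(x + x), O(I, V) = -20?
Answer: 120/5369 ≈ 0.022351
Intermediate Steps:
w = -7 (w = -7 + (0*(-9))/2 = -7 + (½)*0 = -7 + 0 = -7)
R(z, j) = (j + z)/(2*j) (R(z, j) = (j + z)/((2*j)) = (j + z)*(1/(2*j)) = (j + z)/(2*j))
o(x) = (1 + x)/(2*x) (o(x) = (x + (11 - 1*10))/(x + x) = (x + (11 - 10))/((2*x)) = (x + 1)*(1/(2*x)) = (1 + x)*(1/(2*x)) = (1 + x)/(2*x))
o(w)/R(-747, O(-8, -10)) = ((½)*(1 - 7)/(-7))/(((½)*(-20 - 747)/(-20))) = ((½)*(-⅐)*(-6))/(((½)*(-1/20)*(-767))) = 3/(7*(767/40)) = (3/7)*(40/767) = 120/5369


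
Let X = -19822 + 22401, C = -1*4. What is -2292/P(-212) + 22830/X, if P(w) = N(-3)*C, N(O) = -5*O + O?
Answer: 583909/10316 ≈ 56.602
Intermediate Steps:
C = -4
N(O) = -4*O
P(w) = -48 (P(w) = -4*(-3)*(-4) = 12*(-4) = -48)
X = 2579
-2292/P(-212) + 22830/X = -2292/(-48) + 22830/2579 = -2292*(-1/48) + 22830*(1/2579) = 191/4 + 22830/2579 = 583909/10316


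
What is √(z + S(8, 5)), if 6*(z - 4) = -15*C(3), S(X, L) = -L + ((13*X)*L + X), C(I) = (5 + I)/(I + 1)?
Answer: 3*√58 ≈ 22.847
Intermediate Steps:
C(I) = (5 + I)/(1 + I)
S(X, L) = X - L + 13*L*X (S(X, L) = -L + (13*L*X + X) = -L + (X + 13*L*X) = X - L + 13*L*X)
z = -1 (z = 4 + (-15*(5 + 3)/(1 + 3))/6 = 4 + (-15*8/4)/6 = 4 + (-15*2)/6 = 4 + (⅙)*(-30) = 4 - 5 = -1)
√(z + S(8, 5)) = √(-1 + (8 - 1*5 + 13*5*8)) = √(-1 + (8 - 5 + 520)) = √(-1 + 523) = √522 = 3*√58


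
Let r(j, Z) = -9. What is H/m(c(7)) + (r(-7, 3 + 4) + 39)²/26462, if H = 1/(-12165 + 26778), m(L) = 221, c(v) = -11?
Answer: 1453276081/42729157263 ≈ 0.034011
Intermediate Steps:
H = 1/14613 ≈ 6.8432e-5
H/m(c(7)) + (r(-7, 3 + 4) + 39)²/26462 = (1/14613)/221 + (-9 + 39)²/26462 = (1/14613)*(1/221) + 30²*(1/26462) = 1/3229473 + 900*(1/26462) = 1/3229473 + 450/13231 = 1453276081/42729157263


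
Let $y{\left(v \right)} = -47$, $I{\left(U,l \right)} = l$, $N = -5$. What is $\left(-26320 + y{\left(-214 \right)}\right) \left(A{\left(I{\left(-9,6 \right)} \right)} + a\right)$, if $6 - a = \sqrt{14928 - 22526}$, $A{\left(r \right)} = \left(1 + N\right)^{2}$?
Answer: $-580074 + 26367 i \sqrt{7598} \approx -5.8007 \cdot 10^{5} + 2.2983 \cdot 10^{6} i$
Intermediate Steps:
$A{\left(r \right)} = 16$ ($A{\left(r \right)} = \left(1 - 5\right)^{2} = \left(-4\right)^{2} = 16$)
$a = 6 - i \sqrt{7598}$ ($a = 6 - \sqrt{14928 - 22526} = 6 - \sqrt{-7598} = 6 - i \sqrt{7598} \approx 6.0 - 87.167 i$)
$\left(-26320 + y{\left(-214 \right)}\right) \left(A{\left(I{\left(-9,6 \right)} \right)} + a\right) = \left(-26320 - 47\right) \left(16 + \left(6 - i \sqrt{7598}\right)\right) = - 26367 \left(22 - i \sqrt{7598}\right) = -580074 + 26367 i \sqrt{7598}$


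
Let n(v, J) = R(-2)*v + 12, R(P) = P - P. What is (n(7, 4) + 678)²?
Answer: 476100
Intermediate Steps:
R(P) = 0
n(v, J) = 12 (n(v, J) = 0*v + 12 = 0 + 12 = 12)
(n(7, 4) + 678)² = (12 + 678)² = 690² = 476100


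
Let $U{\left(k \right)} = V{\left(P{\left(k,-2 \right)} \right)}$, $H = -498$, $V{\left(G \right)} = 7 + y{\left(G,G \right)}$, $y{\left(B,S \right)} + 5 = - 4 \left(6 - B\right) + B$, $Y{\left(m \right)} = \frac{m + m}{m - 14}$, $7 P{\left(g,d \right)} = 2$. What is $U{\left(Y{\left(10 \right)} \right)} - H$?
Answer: $\frac{3342}{7} \approx 477.43$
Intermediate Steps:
$P{\left(g,d \right)} = \frac{2}{7}$ ($P{\left(g,d \right)} = \frac{1}{7} \cdot 2 = \frac{2}{7}$)
$Y{\left(m \right)} = \frac{2 m}{-14 + m}$
$y{\left(B,S \right)} = -29 + 5 B$ ($y{\left(B,S \right)} = -5 + \left(- 4 \left(6 - B\right) + B\right) = -5 + \left(\left(-24 + 4 B\right) + B\right) = -5 + \left(-24 + 5 B\right) = -29 + 5 B$)
$V{\left(G \right)} = -22 + 5 G$ ($V{\left(G \right)} = 7 + \left(-29 + 5 G\right) = -22 + 5 G$)
$U{\left(k \right)} = - \frac{144}{7}$ ($U{\left(k \right)} = -22 + 5 \cdot \frac{2}{7} = -22 + \frac{10}{7} = - \frac{144}{7}$)
$U{\left(Y{\left(10 \right)} \right)} - H = - \frac{144}{7} - -498 = - \frac{144}{7} + 498 = \frac{3342}{7}$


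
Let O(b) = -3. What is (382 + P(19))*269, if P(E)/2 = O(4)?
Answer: 101144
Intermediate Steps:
P(E) = -6 (P(E) = 2*(-3) = -6)
(382 + P(19))*269 = (382 - 6)*269 = 376*269 = 101144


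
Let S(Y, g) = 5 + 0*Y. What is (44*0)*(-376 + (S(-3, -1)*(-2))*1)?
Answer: 0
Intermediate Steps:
S(Y, g) = 5 (S(Y, g) = 5 + 0 = 5)
(44*0)*(-376 + (S(-3, -1)*(-2))*1) = (44*0)*(-376 + (5*(-2))*1) = 0*(-376 - 10*1) = 0*(-376 - 10) = 0*(-386) = 0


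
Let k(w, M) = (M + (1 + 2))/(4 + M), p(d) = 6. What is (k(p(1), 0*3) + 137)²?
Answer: 303601/16 ≈ 18975.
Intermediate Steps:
k(w, M) = (3 + M)/(4 + M) (k(w, M) = (M + 3)/(4 + M) = (3 + M)/(4 + M))
(k(p(1), 0*3) + 137)² = ((3 + 0*3)/(4 + 0*3) + 137)² = ((3 + 0)/(4 + 0) + 137)² = (3/4 + 137)² = ((¼)*3 + 137)² = (¾ + 137)² = (551/4)² = 303601/16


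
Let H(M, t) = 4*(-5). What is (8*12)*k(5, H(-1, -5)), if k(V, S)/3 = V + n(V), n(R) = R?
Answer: 2880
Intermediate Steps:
H(M, t) = -20
k(V, S) = 6*V (k(V, S) = 3*(V + V) = 3*(2*V) = 6*V)
(8*12)*k(5, H(-1, -5)) = (8*12)*(6*5) = 96*30 = 2880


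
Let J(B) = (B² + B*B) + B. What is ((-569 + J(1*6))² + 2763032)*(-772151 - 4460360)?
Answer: -15719054317743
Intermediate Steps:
J(B) = B + 2*B² (J(B) = (B² + B²) + B = 2*B² + B = B + 2*B²)
((-569 + J(1*6))² + 2763032)*(-772151 - 4460360) = ((-569 + (1*6)*(1 + 2*(1*6)))² + 2763032)*(-772151 - 4460360) = ((-569 + 6*(1 + 2*6))² + 2763032)*(-5232511) = ((-569 + 6*(1 + 12))² + 2763032)*(-5232511) = ((-569 + 6*13)² + 2763032)*(-5232511) = ((-569 + 78)² + 2763032)*(-5232511) = ((-491)² + 2763032)*(-5232511) = (241081 + 2763032)*(-5232511) = 3004113*(-5232511) = -15719054317743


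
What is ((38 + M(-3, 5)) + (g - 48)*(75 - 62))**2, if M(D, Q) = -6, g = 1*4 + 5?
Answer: 225625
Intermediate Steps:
g = 9 (g = 4 + 5 = 9)
((38 + M(-3, 5)) + (g - 48)*(75 - 62))**2 = ((38 - 6) + (9 - 48)*(75 - 62))**2 = (32 - 39*13)**2 = (32 - 507)**2 = (-475)**2 = 225625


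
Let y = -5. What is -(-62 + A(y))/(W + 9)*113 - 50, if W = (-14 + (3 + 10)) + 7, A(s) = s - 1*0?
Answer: 6821/15 ≈ 454.73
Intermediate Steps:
A(s) = s (A(s) = s + 0 = s)
W = 6 (W = (-14 + 13) + 7 = -1 + 7 = 6)
-(-62 + A(y))/(W + 9)*113 - 50 = -(-62 - 5)/(6 + 9)*113 - 50 = -(-67)/15*113 - 50 = -1*(-67/15)*113 - 50 = (67/15)*113 - 50 = 7571/15 - 50 = 6821/15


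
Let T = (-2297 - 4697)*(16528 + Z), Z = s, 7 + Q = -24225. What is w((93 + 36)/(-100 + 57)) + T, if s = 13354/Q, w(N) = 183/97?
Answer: -5225033691825/45202 ≈ -1.1559e+8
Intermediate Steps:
Q = -24232 (Q = -7 - 24225 = -24232)
w(N) = 183/97 (w(N) = 183*(1/97) = 183/97)
s = -6677/12116 (s = 13354/(-24232) = 13354*(-1/24232) = -6677/12116 ≈ -0.55109)
Z = -6677/12116 ≈ -0.55109
T = -53866327599/466 (T = (-2297 - 4697)*(16528 - 6677/12116) = -6994*200246571/12116 = -53866327599/466 ≈ -1.1559e+8)
w((93 + 36)/(-100 + 57)) + T = 183/97 - 53866327599/466 = -5225033691825/45202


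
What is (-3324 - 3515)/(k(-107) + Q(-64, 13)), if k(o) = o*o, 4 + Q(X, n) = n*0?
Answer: -977/1635 ≈ -0.59755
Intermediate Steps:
Q(X, n) = -4 (Q(X, n) = -4 + n*0 = -4 + 0 = -4)
k(o) = o²
(-3324 - 3515)/(k(-107) + Q(-64, 13)) = (-3324 - 3515)/((-107)² - 4) = -6839/(11449 - 4) = -6839/11445 = -6839*1/11445 = -977/1635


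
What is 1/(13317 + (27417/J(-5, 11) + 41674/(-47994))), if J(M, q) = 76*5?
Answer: 479940/6425571911 ≈ 7.4692e-5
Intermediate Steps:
J(M, q) = 380
1/(13317 + (27417/J(-5, 11) + 41674/(-47994))) = 1/(13317 + (27417/380 + 41674/(-47994))) = 1/(13317 + (27417*(1/380) + 41674*(-1/47994))) = 1/(13317 + (1443/20 - 20837/23997)) = 1/(13317 + 34210931/479940) = 1/(6425571911/479940) = 479940/6425571911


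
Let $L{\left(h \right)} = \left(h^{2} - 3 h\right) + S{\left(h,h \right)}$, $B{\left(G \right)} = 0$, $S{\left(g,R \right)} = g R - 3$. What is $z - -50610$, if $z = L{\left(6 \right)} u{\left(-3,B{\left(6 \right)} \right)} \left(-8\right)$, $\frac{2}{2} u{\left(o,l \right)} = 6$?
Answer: $48162$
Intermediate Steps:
$S{\left(g,R \right)} = -3 + R g$ ($S{\left(g,R \right)} = R g - 3 = -3 + R g$)
$L{\left(h \right)} = -3 - 3 h + 2 h^{2}$ ($L{\left(h \right)} = \left(h^{2} - 3 h\right) + \left(-3 + h h\right) = \left(h^{2} - 3 h\right) + \left(-3 + h^{2}\right) = -3 - 3 h + 2 h^{2}$)
$u{\left(o,l \right)} = 6$
$z = -2448$ ($z = \left(-3 - 18 + 2 \cdot 6^{2}\right) 6 \left(-8\right) = \left(-3 - 18 + 2 \cdot 36\right) 6 \left(-8\right) = \left(-3 - 18 + 72\right) 6 \left(-8\right) = 51 \cdot 6 \left(-8\right) = 306 \left(-8\right) = -2448$)
$z - -50610 = -2448 - -50610 = -2448 + 50610 = 48162$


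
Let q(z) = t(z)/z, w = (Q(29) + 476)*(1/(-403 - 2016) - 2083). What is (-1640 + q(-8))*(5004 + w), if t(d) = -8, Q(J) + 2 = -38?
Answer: 3580891349948/2419 ≈ 1.4803e+9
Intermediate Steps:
Q(J) = -40 (Q(J) = -2 - 38 = -40)
w = -2196907208/2419 (w = (-40 + 476)*(1/(-403 - 2016) - 2083) = 436*(1/(-2419) - 2083) = 436*(-1/2419 - 2083) = 436*(-5038778/2419) = -2196907208/2419 ≈ -9.0819e+5)
q(z) = -8/z
(-1640 + q(-8))*(5004 + w) = (-1640 - 8/(-8))*(5004 - 2196907208/2419) = (-1640 - 8*(-⅛))*(-2184802532/2419) = (-1640 + 1)*(-2184802532/2419) = -1639*(-2184802532/2419) = 3580891349948/2419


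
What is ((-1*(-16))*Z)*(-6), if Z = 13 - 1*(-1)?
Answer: -1344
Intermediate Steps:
Z = 14 (Z = 13 + 1 = 14)
((-1*(-16))*Z)*(-6) = (-1*(-16)*14)*(-6) = (16*14)*(-6) = 224*(-6) = -1344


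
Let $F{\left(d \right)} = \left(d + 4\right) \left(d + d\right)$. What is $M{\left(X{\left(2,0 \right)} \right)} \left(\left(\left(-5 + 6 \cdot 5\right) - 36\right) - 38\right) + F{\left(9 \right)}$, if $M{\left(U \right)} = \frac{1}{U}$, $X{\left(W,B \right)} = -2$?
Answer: $\frac{517}{2} \approx 258.5$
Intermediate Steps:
$F{\left(d \right)} = 2 d \left(4 + d\right)$ ($F{\left(d \right)} = \left(4 + d\right) 2 d = 2 d \left(4 + d\right)$)
$M{\left(X{\left(2,0 \right)} \right)} \left(\left(\left(-5 + 6 \cdot 5\right) - 36\right) - 38\right) + F{\left(9 \right)} = \frac{\left(\left(-5 + 6 \cdot 5\right) - 36\right) - 38}{-2} + 2 \cdot 9 \left(4 + 9\right) = - \frac{\left(\left(-5 + 30\right) - 36\right) - 38}{2} + 2 \cdot 9 \cdot 13 = - \frac{\left(25 - 36\right) - 38}{2} + 234 = - \frac{-11 - 38}{2} + 234 = \left(- \frac{1}{2}\right) \left(-49\right) + 234 = \frac{49}{2} + 234 = \frac{517}{2}$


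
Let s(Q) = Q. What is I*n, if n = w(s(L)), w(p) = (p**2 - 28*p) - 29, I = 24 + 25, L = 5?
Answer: -7056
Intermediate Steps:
I = 49
w(p) = -29 + p**2 - 28*p
n = -144 (n = -29 + 5**2 - 28*5 = -29 + 25 - 140 = -144)
I*n = 49*(-144) = -7056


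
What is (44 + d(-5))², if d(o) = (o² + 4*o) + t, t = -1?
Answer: 2304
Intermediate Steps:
d(o) = -1 + o² + 4*o (d(o) = (o² + 4*o) - 1 = -1 + o² + 4*o)
(44 + d(-5))² = (44 + (-1 + (-5)² + 4*(-5)))² = (44 + (-1 + 25 - 20))² = (44 + 4)² = 48² = 2304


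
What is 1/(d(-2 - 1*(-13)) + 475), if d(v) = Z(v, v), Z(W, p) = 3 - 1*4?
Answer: 1/474 ≈ 0.0021097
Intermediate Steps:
Z(W, p) = -1 (Z(W, p) = 3 - 4 = -1)
d(v) = -1
1/(d(-2 - 1*(-13)) + 475) = 1/(-1 + 475) = 1/474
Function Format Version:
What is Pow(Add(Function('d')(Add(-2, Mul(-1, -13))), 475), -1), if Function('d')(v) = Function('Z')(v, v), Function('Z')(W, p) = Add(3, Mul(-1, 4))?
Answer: Rational(1, 474) ≈ 0.0021097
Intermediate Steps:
Function('Z')(W, p) = -1 (Function('Z')(W, p) = Add(3, -4) = -1)
Function('d')(v) = -1
Pow(Add(Function('d')(Add(-2, Mul(-1, -13))), 475), -1) = Pow(Add(-1, 475), -1) = Pow(474, -1) = Rational(1, 474)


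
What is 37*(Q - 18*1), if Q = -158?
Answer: -6512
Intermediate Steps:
37*(Q - 18*1) = 37*(-158 - 18*1) = 37*(-158 - 18) = 37*(-176) = -6512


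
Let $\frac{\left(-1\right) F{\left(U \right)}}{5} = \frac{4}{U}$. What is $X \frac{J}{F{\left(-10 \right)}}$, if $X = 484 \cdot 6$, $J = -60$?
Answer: $-87120$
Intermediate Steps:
$F{\left(U \right)} = - \frac{20}{U}$ ($F{\left(U \right)} = - 5 \frac{4}{U} = - \frac{20}{U}$)
$X = 2904$
$X \frac{J}{F{\left(-10 \right)}} = 2904 \left(- \frac{60}{\left(-20\right) \frac{1}{-10}}\right) = 2904 \left(- \frac{60}{\left(-20\right) \left(- \frac{1}{10}\right)}\right) = 2904 \left(- \frac{60}{2}\right) = 2904 \left(\left(-60\right) \frac{1}{2}\right) = 2904 \left(-30\right) = -87120$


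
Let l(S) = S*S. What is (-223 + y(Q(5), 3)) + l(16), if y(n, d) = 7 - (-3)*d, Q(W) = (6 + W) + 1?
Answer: 49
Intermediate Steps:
l(S) = S²
Q(W) = 7 + W
y(n, d) = 7 + 3*d
(-223 + y(Q(5), 3)) + l(16) = (-223 + (7 + 3*3)) + 16² = (-223 + (7 + 9)) + 256 = (-223 + 16) + 256 = -207 + 256 = 49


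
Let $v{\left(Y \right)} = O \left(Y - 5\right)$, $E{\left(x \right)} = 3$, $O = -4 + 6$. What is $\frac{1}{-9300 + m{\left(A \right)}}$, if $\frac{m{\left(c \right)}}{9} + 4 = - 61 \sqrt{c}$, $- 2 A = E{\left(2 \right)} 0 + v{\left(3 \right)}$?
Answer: $- \frac{1556}{14426349} + \frac{61 \sqrt{2}}{9617566} \approx -9.8888 \cdot 10^{-5}$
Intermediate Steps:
$O = 2$
$v{\left(Y \right)} = -10 + 2 Y$ ($v{\left(Y \right)} = 2 \left(Y - 5\right) = 2 \left(-5 + Y\right) = -10 + 2 Y$)
$A = 2$ ($A = - \frac{3 \cdot 0 + \left(-10 + 2 \cdot 3\right)}{2} = - \frac{0 + \left(-10 + 6\right)}{2} = - \frac{0 - 4}{2} = \left(- \frac{1}{2}\right) \left(-4\right) = 2$)
$m{\left(c \right)} = -36 - 549 \sqrt{c}$ ($m{\left(c \right)} = -36 + 9 \left(- 61 \sqrt{c}\right) = -36 - 549 \sqrt{c}$)
$\frac{1}{-9300 + m{\left(A \right)}} = \frac{1}{-9300 - \left(36 + 549 \sqrt{2}\right)} = \frac{1}{-9336 - 549 \sqrt{2}}$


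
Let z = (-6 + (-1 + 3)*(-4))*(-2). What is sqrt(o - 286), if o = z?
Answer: I*sqrt(258) ≈ 16.062*I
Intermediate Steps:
z = 28 (z = (-6 + 2*(-4))*(-2) = (-6 - 8)*(-2) = -14*(-2) = 28)
o = 28
sqrt(o - 286) = sqrt(28 - 286) = sqrt(-258) = I*sqrt(258)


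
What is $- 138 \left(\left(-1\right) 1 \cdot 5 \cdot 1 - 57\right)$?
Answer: $8556$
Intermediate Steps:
$- 138 \left(\left(-1\right) 1 \cdot 5 \cdot 1 - 57\right) = - 138 \left(\left(-1\right) 5 \cdot 1 - 57\right) = - 138 \left(\left(-5\right) 1 - 57\right) = - 138 \left(-5 - 57\right) = \left(-138\right) \left(-62\right) = 8556$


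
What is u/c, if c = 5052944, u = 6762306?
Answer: 3381153/2526472 ≈ 1.3383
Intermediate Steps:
u/c = 6762306/5052944 = 6762306*(1/5052944) = 3381153/2526472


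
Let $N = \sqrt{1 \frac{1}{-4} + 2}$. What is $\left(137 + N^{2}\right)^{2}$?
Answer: $\frac{308025}{16} \approx 19252.0$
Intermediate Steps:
$N = \frac{\sqrt{7}}{2}$ ($N = \sqrt{1 \left(- \frac{1}{4}\right) + 2} = \sqrt{- \frac{1}{4} + 2} = \sqrt{\frac{7}{4}} = \frac{\sqrt{7}}{2} \approx 1.3229$)
$\left(137 + N^{2}\right)^{2} = \left(137 + \left(\frac{\sqrt{7}}{2}\right)^{2}\right)^{2} = \left(137 + \frac{7}{4}\right)^{2} = \left(\frac{555}{4}\right)^{2} = \frac{308025}{16}$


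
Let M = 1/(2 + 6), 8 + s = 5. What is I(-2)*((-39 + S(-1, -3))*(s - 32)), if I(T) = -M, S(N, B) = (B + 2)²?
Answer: -665/4 ≈ -166.25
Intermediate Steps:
s = -3 (s = -8 + 5 = -3)
S(N, B) = (2 + B)²
M = ⅛ (M = 1/8 = ⅛ ≈ 0.12500)
I(T) = -⅛ (I(T) = -1*⅛ = -⅛)
I(-2)*((-39 + S(-1, -3))*(s - 32)) = -(-39 + (2 - 3)²)*(-3 - 32)/8 = -(-39 + (-1)²)*(-35)/8 = -(-39 + 1)*(-35)/8 = -(-19)*(-35)/4 = -⅛*1330 = -665/4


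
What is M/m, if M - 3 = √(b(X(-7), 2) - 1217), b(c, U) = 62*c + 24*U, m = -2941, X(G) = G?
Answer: -3/2941 - I*√1603/2941 ≈ -0.0010201 - 0.013614*I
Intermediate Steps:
b(c, U) = 24*U + 62*c
M = 3 + I*√1603 (M = 3 + √((24*2 + 62*(-7)) - 1217) = 3 + √((48 - 434) - 1217) = 3 + √(-386 - 1217) = 3 + √(-1603) = 3 + I*√1603 ≈ 3.0 + 40.037*I)
M/m = (3 + I*√1603)/(-2941) = (3 + I*√1603)*(-1/2941) = -3/2941 - I*√1603/2941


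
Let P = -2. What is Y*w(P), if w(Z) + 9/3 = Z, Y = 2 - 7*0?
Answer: -10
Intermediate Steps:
Y = 2 (Y = 2 + 0 = 2)
w(Z) = -3 + Z
Y*w(P) = 2*(-3 - 2) = 2*(-5) = -10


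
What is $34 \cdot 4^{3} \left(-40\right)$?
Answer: $-87040$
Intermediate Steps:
$34 \cdot 4^{3} \left(-40\right) = 34 \cdot 64 \left(-40\right) = 2176 \left(-40\right) = -87040$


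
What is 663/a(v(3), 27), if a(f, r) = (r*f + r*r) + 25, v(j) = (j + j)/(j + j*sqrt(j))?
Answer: 482001/526342 - 17901*sqrt(3)/526342 ≈ 0.85685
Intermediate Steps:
v(j) = 2*j/(j + j**(3/2)) (v(j) = (2*j)/(j + j**(3/2)) = 2*j/(j + j**(3/2)))
a(f, r) = 25 + r**2 + f*r (a(f, r) = (f*r + r**2) + 25 = (r**2 + f*r) + 25 = 25 + r**2 + f*r)
663/a(v(3), 27) = 663/(25 + 27**2 + (2*3/(3 + 3**(3/2)))*27) = 663/(25 + 729 + (2*3/(3 + 3*sqrt(3)))*27) = 663/(25 + 729 + (6/(3 + 3*sqrt(3)))*27) = 663/(25 + 729 + 162/(3 + 3*sqrt(3))) = 663/(754 + 162/(3 + 3*sqrt(3)))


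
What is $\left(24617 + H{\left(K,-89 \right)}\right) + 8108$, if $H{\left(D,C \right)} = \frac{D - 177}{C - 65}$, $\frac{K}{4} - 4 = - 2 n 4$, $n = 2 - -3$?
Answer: $\frac{5039971}{154} \approx 32727.0$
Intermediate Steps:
$n = 5$ ($n = 2 + 3 = 5$)
$K = -144$ ($K = 16 + 4 \left(-2\right) 5 \cdot 4 = 16 + 4 \left(\left(-10\right) 4\right) = 16 + 4 \left(-40\right) = 16 - 160 = -144$)
$H{\left(D,C \right)} = \frac{-177 + D}{-65 + C}$
$\left(24617 + H{\left(K,-89 \right)}\right) + 8108 = \left(24617 + \frac{-177 - 144}{-65 - 89}\right) + 8108 = \left(24617 + \frac{1}{-154} \left(-321\right)\right) + 8108 = \left(24617 - - \frac{321}{154}\right) + 8108 = \left(24617 + \frac{321}{154}\right) + 8108 = \frac{3791339}{154} + 8108 = \frac{5039971}{154}$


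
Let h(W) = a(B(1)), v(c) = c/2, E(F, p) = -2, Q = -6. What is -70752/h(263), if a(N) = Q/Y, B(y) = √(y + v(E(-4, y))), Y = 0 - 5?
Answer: -58960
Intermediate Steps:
v(c) = c/2 (v(c) = c*(½) = c/2)
Y = -5
B(y) = √(-1 + y) (B(y) = √(y + (½)*(-2)) = √(y - 1) = √(-1 + y))
a(N) = 6/5 (a(N) = -6/(-5) = -6*(-⅕) = 6/5)
h(W) = 6/5
-70752/h(263) = -70752/6/5 = -70752*⅚ = -58960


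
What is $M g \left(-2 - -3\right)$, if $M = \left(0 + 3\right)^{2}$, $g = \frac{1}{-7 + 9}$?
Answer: $\frac{9}{2} \approx 4.5$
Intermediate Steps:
$g = \frac{1}{2} \approx 0.5$
$M = 9$ ($M = 3^{2} = 9$)
$M g \left(-2 - -3\right) = 9 \frac{-2 - -3}{2} = 9 \frac{-2 + 3}{2} = 9 \cdot \frac{1}{2} \cdot 1 = 9 \cdot \frac{1}{2} = \frac{9}{2}$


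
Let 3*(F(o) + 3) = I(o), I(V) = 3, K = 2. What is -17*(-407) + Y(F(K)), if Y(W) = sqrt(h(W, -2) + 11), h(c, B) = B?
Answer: 6922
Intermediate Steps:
F(o) = -2 (F(o) = -3 + (1/3)*3 = -3 + 1 = -2)
Y(W) = 3 (Y(W) = sqrt(-2 + 11) = sqrt(9) = 3)
-17*(-407) + Y(F(K)) = -17*(-407) + 3 = 6919 + 3 = 6922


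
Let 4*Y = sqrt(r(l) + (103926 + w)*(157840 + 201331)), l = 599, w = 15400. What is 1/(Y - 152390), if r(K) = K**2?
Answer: -2438240/328704596053 - 4*sqrt(42858797547)/328704596053 ≈ -9.9370e-6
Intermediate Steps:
Y = sqrt(42858797547)/4 (Y = sqrt(599**2 + (103926 + 15400)*(157840 + 201331))/4 = sqrt(358801 + 119326*359171)/4 = sqrt(358801 + 42858438746)/4 = sqrt(42858797547)/4 ≈ 51756.)
1/(Y - 152390) = 1/(sqrt(42858797547)/4 - 152390) = 1/(-152390 + sqrt(42858797547)/4)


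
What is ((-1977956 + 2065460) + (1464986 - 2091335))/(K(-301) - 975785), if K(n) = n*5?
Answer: 107769/195458 ≈ 0.55137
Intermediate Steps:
K(n) = 5*n
((-1977956 + 2065460) + (1464986 - 2091335))/(K(-301) - 975785) = ((-1977956 + 2065460) + (1464986 - 2091335))/(5*(-301) - 975785) = (87504 - 626349)/(-1505 - 975785) = -538845/(-977290) = -538845*(-1/977290) = 107769/195458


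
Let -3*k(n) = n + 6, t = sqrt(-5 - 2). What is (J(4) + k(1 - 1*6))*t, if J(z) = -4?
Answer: -13*I*sqrt(7)/3 ≈ -11.465*I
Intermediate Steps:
t = I*sqrt(7) (t = sqrt(-7) = I*sqrt(7) ≈ 2.6458*I)
k(n) = -2 - n/3 (k(n) = -(n + 6)/3 = -(6 + n)/3 = -2 - n/3)
(J(4) + k(1 - 1*6))*t = (-4 + (-2 - (1 - 1*6)/3))*(I*sqrt(7)) = (-4 + (-2 - (1 - 6)/3))*(I*sqrt(7)) = (-4 + (-2 - 1/3*(-5)))*(I*sqrt(7)) = (-4 + (-2 + 5/3))*(I*sqrt(7)) = (-4 - 1/3)*(I*sqrt(7)) = -13*I*sqrt(7)/3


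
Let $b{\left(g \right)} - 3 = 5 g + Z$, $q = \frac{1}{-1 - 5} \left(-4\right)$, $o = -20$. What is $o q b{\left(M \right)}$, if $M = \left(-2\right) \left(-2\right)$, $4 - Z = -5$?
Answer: $- \frac{1280}{3} \approx -426.67$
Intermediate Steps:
$Z = 9$ ($Z = 4 - -5 = 4 + 5 = 9$)
$q = \frac{2}{3}$ ($q = \frac{1}{-6} \left(-4\right) = \left(- \frac{1}{6}\right) \left(-4\right) = \frac{2}{3} \approx 0.66667$)
$M = 4$
$b{\left(g \right)} = 12 + 5 g$ ($b{\left(g \right)} = 3 + \left(5 g + 9\right) = 3 + \left(9 + 5 g\right) = 12 + 5 g$)
$o q b{\left(M \right)} = \left(-20\right) \frac{2}{3} \left(12 + 5 \cdot 4\right) = - \frac{40 \left(12 + 20\right)}{3} = \left(- \frac{40}{3}\right) 32 = - \frac{1280}{3}$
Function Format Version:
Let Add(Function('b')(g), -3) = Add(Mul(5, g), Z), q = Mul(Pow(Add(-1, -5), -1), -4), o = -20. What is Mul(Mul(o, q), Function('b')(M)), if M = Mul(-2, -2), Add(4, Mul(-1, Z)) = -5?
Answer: Rational(-1280, 3) ≈ -426.67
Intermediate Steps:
Z = 9 (Z = Add(4, Mul(-1, -5)) = Add(4, 5) = 9)
q = Rational(2, 3) (q = Mul(Pow(-6, -1), -4) = Mul(Rational(-1, 6), -4) = Rational(2, 3) ≈ 0.66667)
M = 4
Function('b')(g) = Add(12, Mul(5, g)) (Function('b')(g) = Add(3, Add(Mul(5, g), 9)) = Add(3, Add(9, Mul(5, g))) = Add(12, Mul(5, g)))
Mul(Mul(o, q), Function('b')(M)) = Mul(Mul(-20, Rational(2, 3)), Add(12, Mul(5, 4))) = Mul(Rational(-40, 3), Add(12, 20)) = Mul(Rational(-40, 3), 32) = Rational(-1280, 3)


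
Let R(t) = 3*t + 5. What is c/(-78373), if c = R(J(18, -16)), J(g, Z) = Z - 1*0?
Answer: 43/78373 ≈ 0.00054866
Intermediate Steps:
J(g, Z) = Z (J(g, Z) = Z + 0 = Z)
R(t) = 5 + 3*t
c = -43 (c = 5 + 3*(-16) = 5 - 48 = -43)
c/(-78373) = -43/(-78373) = -43*(-1/78373) = 43/78373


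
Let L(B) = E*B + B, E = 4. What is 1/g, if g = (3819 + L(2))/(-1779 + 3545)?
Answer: 1766/3829 ≈ 0.46122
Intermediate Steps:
L(B) = 5*B (L(B) = 4*B + B = 5*B)
g = 3829/1766 (g = (3819 + 5*2)/(-1779 + 3545) = (3819 + 10)/1766 = 3829*(1/1766) = 3829/1766 ≈ 2.1682)
1/g = 1/(3829/1766) = 1766/3829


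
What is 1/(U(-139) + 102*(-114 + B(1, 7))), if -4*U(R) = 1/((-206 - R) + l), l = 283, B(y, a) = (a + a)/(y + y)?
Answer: -864/9429697 ≈ -9.1625e-5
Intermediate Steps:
B(y, a) = a/y (B(y, a) = (2*a)/((2*y)) = (2*a)*(1/(2*y)) = a/y)
U(R) = -1/(4*(77 - R)) (U(R) = -1/(4*((-206 - R) + 283)) = -1/(4*(77 - R)))
1/(U(-139) + 102*(-114 + B(1, 7))) = 1/(1/(4*(-77 - 139)) + 102*(-114 + 7/1)) = 1/((¼)/(-216) + 102*(-114 + 7*1)) = 1/((¼)*(-1/216) + 102*(-114 + 7)) = 1/(-1/864 + 102*(-107)) = 1/(-1/864 - 10914) = 1/(-9429697/864) = -864/9429697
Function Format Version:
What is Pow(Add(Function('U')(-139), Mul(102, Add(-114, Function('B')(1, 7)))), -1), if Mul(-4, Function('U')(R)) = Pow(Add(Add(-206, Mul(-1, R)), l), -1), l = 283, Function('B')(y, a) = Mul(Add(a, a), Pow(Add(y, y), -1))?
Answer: Rational(-864, 9429697) ≈ -9.1625e-5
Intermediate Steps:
Function('B')(y, a) = Mul(a, Pow(y, -1)) (Function('B')(y, a) = Mul(Mul(2, a), Pow(Mul(2, y), -1)) = Mul(Mul(2, a), Mul(Rational(1, 2), Pow(y, -1))) = Mul(a, Pow(y, -1)))
Function('U')(R) = Mul(Rational(-1, 4), Pow(Add(77, Mul(-1, R)), -1)) (Function('U')(R) = Mul(Rational(-1, 4), Pow(Add(Add(-206, Mul(-1, R)), 283), -1)) = Mul(Rational(-1, 4), Pow(Add(77, Mul(-1, R)), -1)))
Pow(Add(Function('U')(-139), Mul(102, Add(-114, Function('B')(1, 7)))), -1) = Pow(Add(Mul(Rational(1, 4), Pow(Add(-77, -139), -1)), Mul(102, Add(-114, Mul(7, Pow(1, -1))))), -1) = Pow(Add(Mul(Rational(1, 4), Pow(-216, -1)), Mul(102, Add(-114, Mul(7, 1)))), -1) = Pow(Add(Mul(Rational(1, 4), Rational(-1, 216)), Mul(102, Add(-114, 7))), -1) = Pow(Add(Rational(-1, 864), Mul(102, -107)), -1) = Pow(Add(Rational(-1, 864), -10914), -1) = Pow(Rational(-9429697, 864), -1) = Rational(-864, 9429697)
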